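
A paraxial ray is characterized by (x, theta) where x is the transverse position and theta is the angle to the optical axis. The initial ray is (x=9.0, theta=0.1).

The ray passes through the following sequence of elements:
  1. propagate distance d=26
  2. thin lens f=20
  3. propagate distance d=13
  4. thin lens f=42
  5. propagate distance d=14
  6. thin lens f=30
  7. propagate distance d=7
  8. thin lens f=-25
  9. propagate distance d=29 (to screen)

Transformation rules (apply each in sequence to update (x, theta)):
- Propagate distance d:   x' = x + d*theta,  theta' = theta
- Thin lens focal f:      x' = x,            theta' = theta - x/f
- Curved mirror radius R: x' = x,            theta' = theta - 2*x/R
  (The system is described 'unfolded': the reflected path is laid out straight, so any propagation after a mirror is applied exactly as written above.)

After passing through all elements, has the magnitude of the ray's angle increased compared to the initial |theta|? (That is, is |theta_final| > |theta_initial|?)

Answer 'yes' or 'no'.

Initial: x=9.0000 theta=0.1000
After 1 (propagate distance d=26): x=11.6000 theta=0.1000
After 2 (thin lens f=20): x=11.6000 theta=-0.4800
After 3 (propagate distance d=13): x=5.3600 theta=-0.4800
After 4 (thin lens f=42): x=5.3600 theta=-319/525 (≈-0.6076)
After 5 (propagate distance d=14): x=-236/75 (≈-3.1467) theta=-319/525 (≈-0.6076)
After 6 (thin lens f=30): x=-236/75 (≈-3.1467) theta=-3959/7875 (≈-0.5027)
After 7 (propagate distance d=7): x=-7499/1125 (≈-6.6658) theta=-3959/7875 (≈-0.5027)
After 8 (thin lens f=-25): x=-7499/1125 (≈-6.6658) theta=-151468/196875 (≈-0.7694)
After 9 (propagate distance d=29 (to screen)): x=-5704897/196875 (≈-28.9773) theta=-151468/196875 (≈-0.7694)
|theta_initial|=0.1000 |theta_final|=151468/196875 (≈0.7694) -> increased

Answer: yes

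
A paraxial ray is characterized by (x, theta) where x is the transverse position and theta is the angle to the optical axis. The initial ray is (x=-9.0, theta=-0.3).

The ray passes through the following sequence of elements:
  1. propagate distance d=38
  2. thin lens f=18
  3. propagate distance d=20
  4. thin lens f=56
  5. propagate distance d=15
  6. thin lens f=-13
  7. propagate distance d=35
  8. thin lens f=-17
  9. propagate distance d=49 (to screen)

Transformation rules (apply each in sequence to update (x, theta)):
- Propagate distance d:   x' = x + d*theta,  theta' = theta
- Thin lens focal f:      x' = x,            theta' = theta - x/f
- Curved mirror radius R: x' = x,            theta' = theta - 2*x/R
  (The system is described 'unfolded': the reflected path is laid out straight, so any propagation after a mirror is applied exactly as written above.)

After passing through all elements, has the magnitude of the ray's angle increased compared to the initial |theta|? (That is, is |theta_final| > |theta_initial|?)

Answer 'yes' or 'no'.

Answer: yes

Derivation:
Initial: x=-9.0000 theta=-0.3000
After 1 (propagate distance d=38): x=-20.4000 theta=-0.3000
After 2 (thin lens f=18): x=-20.4000 theta=5/6 (≈0.8333)
After 3 (propagate distance d=20): x=-56/15 (≈-3.7333) theta=5/6 (≈0.8333)
After 4 (thin lens f=56): x=-56/15 (≈-3.7333) theta=0.9000
After 5 (propagate distance d=15): x=293/30 (≈9.7667) theta=0.9000
After 6 (thin lens f=-13): x=293/30 (≈9.7667) theta=322/195 (≈1.6513)
After 7 (propagate distance d=35): x=8783/130 (≈67.5615) theta=322/195 (≈1.6513)
After 8 (thin lens f=-17): x=8783/130 (≈67.5615) theta=2869/510 (≈5.6255)
After 9 (propagate distance d=49 (to screen)): x=1137743/3315 (≈343.2106) theta=2869/510 (≈5.6255)
|theta_initial|=0.3000 |theta_final|=2869/510 (≈5.6255) -> increased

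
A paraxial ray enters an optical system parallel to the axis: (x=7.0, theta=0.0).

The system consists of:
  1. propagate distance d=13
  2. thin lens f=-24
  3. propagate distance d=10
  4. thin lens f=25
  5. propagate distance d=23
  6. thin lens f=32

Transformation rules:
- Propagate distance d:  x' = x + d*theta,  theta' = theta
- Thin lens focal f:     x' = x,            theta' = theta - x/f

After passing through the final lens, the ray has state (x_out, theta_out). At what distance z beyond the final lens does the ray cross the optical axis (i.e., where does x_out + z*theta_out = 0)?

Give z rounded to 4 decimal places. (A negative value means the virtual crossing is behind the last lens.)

Initial: x=7.0000 theta=0.0000
After 1 (propagate distance d=13): x=7.0000 theta=0.0000
After 2 (thin lens f=-24): x=7.0000 theta=7/24 (≈0.2917)
After 3 (propagate distance d=10): x=119/12 (≈9.9167) theta=7/24 (≈0.2917)
After 4 (thin lens f=25): x=119/12 (≈9.9167) theta=-0.1050
After 5 (propagate distance d=23): x=4501/600 (≈7.5017) theta=-0.1050
After 6 (thin lens f=32): x=4501/600 (≈7.5017) theta=-6517/19200 (≈-0.3394)
z_focus = -x_out/theta_out = -(4501/600)/(-6517/19200) = 20576/931 ≈ 22.1010
Rounded to 4 decimal places: z = 22.1010

Answer: 22.1010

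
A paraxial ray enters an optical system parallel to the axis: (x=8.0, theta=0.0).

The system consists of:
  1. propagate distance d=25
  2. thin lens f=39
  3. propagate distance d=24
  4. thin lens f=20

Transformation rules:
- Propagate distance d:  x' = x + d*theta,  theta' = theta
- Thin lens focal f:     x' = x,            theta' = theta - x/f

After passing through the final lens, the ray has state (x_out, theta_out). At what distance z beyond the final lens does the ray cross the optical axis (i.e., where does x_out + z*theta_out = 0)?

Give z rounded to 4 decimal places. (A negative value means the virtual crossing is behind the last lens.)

Initial: x=8.0000 theta=0.0000
After 1 (propagate distance d=25): x=8.0000 theta=0.0000
After 2 (thin lens f=39): x=8.0000 theta=-8/39 (≈-0.2051)
After 3 (propagate distance d=24): x=40/13 (≈3.0769) theta=-8/39 (≈-0.2051)
After 4 (thin lens f=20): x=40/13 (≈3.0769) theta=-14/39 (≈-0.3590)
z_focus = -x_out/theta_out = -(40/13)/(-14/39) = 60/7 ≈ 8.5714
Rounded to 4 decimal places: z = 8.5714

Answer: 8.5714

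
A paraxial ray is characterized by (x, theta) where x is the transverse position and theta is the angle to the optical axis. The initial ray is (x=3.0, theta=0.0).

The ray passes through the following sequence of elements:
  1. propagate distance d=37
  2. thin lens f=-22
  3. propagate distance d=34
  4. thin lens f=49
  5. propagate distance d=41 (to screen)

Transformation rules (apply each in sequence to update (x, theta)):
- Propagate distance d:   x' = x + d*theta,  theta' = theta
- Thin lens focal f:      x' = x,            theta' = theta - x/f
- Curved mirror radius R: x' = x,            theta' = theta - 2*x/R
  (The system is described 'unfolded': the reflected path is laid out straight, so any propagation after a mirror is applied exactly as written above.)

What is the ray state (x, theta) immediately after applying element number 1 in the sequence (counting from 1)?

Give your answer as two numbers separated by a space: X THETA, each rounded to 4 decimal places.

Initial: x=3.0000 theta=0.0000
After 1 (propagate distance d=37): x=3.0000 theta=0.0000
Rounded to 4 decimal places: x = 3.0000, theta = 0.0000

Answer: 3.0000 0.0000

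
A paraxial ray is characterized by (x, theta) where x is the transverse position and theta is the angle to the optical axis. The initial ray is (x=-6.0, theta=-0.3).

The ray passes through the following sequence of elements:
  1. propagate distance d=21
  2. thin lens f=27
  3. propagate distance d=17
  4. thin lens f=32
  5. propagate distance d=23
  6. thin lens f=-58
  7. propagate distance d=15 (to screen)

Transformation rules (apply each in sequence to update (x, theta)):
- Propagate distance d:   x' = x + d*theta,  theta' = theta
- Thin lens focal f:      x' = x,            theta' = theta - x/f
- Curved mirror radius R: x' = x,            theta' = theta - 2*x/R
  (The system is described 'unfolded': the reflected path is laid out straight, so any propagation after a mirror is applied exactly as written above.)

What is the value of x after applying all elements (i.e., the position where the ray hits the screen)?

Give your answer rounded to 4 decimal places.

Answer: 7.9445

Derivation:
Initial: x=-6.0000 theta=-0.3000
After 1 (propagate distance d=21): x=-12.3000 theta=-0.3000
After 2 (thin lens f=27): x=-12.3000 theta=7/45 (≈0.1556)
After 3 (propagate distance d=17): x=-869/90 (≈-9.6556) theta=7/45 (≈0.1556)
After 4 (thin lens f=32): x=-869/90 (≈-9.6556) theta=439/960 (≈0.4573)
After 5 (propagate distance d=23): x=2483/2880 (≈0.8622) theta=439/960 (≈0.4573)
After 6 (thin lens f=-58): x=2483/2880 (≈0.8622) theta=78869/167040 (≈0.4722)
After 7 (propagate distance d=15 (to screen)): x=1327049/167040 (≈7.9445) theta=78869/167040 (≈0.4722)
Rounded to 4 decimal places: x = 7.9445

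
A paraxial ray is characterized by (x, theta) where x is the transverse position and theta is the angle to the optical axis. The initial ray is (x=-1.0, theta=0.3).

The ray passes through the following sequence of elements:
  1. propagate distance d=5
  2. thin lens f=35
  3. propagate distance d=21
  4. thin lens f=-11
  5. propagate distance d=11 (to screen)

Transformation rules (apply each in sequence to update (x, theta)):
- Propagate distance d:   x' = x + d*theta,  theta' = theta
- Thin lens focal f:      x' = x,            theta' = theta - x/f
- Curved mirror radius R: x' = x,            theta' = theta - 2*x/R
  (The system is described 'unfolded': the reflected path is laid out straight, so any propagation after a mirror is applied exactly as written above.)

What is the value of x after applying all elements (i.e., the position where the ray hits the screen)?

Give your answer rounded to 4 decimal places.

Initial: x=-1.0000 theta=0.3000
After 1 (propagate distance d=5): x=0.5000 theta=0.3000
After 2 (thin lens f=35): x=0.5000 theta=2/7 (≈0.2857)
After 3 (propagate distance d=21): x=6.5000 theta=2/7 (≈0.2857)
After 4 (thin lens f=-11): x=6.5000 theta=135/154 (≈0.8766)
After 5 (propagate distance d=11 (to screen)): x=113/7 (≈16.1429) theta=135/154 (≈0.8766)
Rounded to 4 decimal places: x = 16.1429

Answer: 16.1429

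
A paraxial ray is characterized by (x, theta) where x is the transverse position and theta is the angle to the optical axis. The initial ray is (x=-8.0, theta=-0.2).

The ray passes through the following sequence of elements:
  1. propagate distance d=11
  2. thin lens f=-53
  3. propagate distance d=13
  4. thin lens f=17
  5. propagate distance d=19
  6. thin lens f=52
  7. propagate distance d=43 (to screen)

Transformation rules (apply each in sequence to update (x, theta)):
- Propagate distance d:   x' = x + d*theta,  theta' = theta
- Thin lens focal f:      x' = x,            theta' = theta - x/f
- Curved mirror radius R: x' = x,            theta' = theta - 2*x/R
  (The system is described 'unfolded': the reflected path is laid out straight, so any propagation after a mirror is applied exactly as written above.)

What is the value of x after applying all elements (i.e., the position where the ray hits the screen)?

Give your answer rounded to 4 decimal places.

Initial: x=-8.0000 theta=-0.2000
After 1 (propagate distance d=11): x=-10.2000 theta=-0.2000
After 2 (thin lens f=-53): x=-10.2000 theta=-104/265 (≈-0.3925)
After 3 (propagate distance d=13): x=-811/53 (≈-15.3019) theta=-104/265 (≈-0.3925)
After 4 (thin lens f=17): x=-811/53 (≈-15.3019) theta=2287/4505 (≈0.5077)
After 5 (propagate distance d=19): x=-25482/4505 (≈-5.6564) theta=2287/4505 (≈0.5077)
After 6 (thin lens f=52): x=-25482/4505 (≈-5.6564) theta=72203/117130 (≈0.6164)
After 7 (propagate distance d=43 (to screen)): x=2442197/117130 (≈20.8503) theta=72203/117130 (≈0.6164)
Rounded to 4 decimal places: x = 20.8503

Answer: 20.8503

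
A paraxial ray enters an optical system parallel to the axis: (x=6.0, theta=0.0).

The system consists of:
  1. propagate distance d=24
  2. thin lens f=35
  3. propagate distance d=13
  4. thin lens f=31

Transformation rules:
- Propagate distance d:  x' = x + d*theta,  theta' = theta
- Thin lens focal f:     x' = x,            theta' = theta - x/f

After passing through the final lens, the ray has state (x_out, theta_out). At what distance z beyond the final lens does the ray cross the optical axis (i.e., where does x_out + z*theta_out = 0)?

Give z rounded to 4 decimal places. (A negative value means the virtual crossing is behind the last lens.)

Initial: x=6.0000 theta=0.0000
After 1 (propagate distance d=24): x=6.0000 theta=0.0000
After 2 (thin lens f=35): x=6.0000 theta=-6/35 (≈-0.1714)
After 3 (propagate distance d=13): x=132/35 (≈3.7714) theta=-6/35 (≈-0.1714)
After 4 (thin lens f=31): x=132/35 (≈3.7714) theta=-318/1085 (≈-0.2931)
z_focus = -x_out/theta_out = -(132/35)/(-318/1085) = 682/53 ≈ 12.8679
Rounded to 4 decimal places: z = 12.8679

Answer: 12.8679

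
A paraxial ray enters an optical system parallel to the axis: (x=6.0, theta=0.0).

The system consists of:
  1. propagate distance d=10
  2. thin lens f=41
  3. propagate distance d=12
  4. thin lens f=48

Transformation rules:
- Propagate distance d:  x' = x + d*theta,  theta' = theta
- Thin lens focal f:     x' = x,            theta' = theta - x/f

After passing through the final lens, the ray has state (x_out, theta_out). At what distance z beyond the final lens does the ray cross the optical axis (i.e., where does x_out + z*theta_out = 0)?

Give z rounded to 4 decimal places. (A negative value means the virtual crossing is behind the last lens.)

Answer: 18.0779

Derivation:
Initial: x=6.0000 theta=0.0000
After 1 (propagate distance d=10): x=6.0000 theta=0.0000
After 2 (thin lens f=41): x=6.0000 theta=-6/41 (≈-0.1463)
After 3 (propagate distance d=12): x=174/41 (≈4.2439) theta=-6/41 (≈-0.1463)
After 4 (thin lens f=48): x=174/41 (≈4.2439) theta=-77/328 (≈-0.2348)
z_focus = -x_out/theta_out = -(174/41)/(-77/328) = 1392/77 ≈ 18.0779
Rounded to 4 decimal places: z = 18.0779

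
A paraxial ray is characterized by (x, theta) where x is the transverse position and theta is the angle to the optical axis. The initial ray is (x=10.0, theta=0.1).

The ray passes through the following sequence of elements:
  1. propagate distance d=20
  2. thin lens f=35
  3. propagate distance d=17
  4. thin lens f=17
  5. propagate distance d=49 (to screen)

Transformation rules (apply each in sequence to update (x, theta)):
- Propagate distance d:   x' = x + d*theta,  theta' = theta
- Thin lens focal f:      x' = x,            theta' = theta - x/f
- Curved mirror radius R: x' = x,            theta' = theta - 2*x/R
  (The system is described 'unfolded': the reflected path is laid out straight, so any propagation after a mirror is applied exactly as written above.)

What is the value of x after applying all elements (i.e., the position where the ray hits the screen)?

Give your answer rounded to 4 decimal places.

Initial: x=10.0000 theta=0.1000
After 1 (propagate distance d=20): x=12.0000 theta=0.1000
After 2 (thin lens f=35): x=12.0000 theta=-17/70 (≈-0.2429)
After 3 (propagate distance d=17): x=551/70 (≈7.8714) theta=-17/70 (≈-0.2429)
After 4 (thin lens f=17): x=551/70 (≈7.8714) theta=-12/17 (≈-0.7059)
After 5 (propagate distance d=49 (to screen)): x=-31793/1190 (≈-26.7168) theta=-12/17 (≈-0.7059)
Rounded to 4 decimal places: x = -26.7168

Answer: -26.7168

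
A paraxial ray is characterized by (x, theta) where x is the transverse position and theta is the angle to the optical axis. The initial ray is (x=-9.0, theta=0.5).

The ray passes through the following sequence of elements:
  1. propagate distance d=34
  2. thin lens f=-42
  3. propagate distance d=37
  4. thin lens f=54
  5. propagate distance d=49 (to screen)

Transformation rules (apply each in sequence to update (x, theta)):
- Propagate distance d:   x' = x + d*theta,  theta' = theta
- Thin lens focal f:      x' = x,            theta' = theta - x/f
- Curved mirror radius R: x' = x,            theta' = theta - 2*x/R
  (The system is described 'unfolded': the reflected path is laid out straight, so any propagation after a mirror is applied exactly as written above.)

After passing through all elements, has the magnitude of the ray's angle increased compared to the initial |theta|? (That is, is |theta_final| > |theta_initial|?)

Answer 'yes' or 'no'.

Initial: x=-9.0000 theta=0.5000
After 1 (propagate distance d=34): x=8.0000 theta=0.5000
After 2 (thin lens f=-42): x=8.0000 theta=29/42 (≈0.6905)
After 3 (propagate distance d=37): x=1409/42 (≈33.5476) theta=29/42 (≈0.6905)
After 4 (thin lens f=54): x=1409/42 (≈33.5476) theta=157/2268 (≈0.0692)
After 5 (propagate distance d=49 (to screen)): x=83779/2268 (≈36.9396) theta=157/2268 (≈0.0692)
|theta_initial|=0.5000 |theta_final|=157/2268 (≈0.0692) -> not increased

Answer: no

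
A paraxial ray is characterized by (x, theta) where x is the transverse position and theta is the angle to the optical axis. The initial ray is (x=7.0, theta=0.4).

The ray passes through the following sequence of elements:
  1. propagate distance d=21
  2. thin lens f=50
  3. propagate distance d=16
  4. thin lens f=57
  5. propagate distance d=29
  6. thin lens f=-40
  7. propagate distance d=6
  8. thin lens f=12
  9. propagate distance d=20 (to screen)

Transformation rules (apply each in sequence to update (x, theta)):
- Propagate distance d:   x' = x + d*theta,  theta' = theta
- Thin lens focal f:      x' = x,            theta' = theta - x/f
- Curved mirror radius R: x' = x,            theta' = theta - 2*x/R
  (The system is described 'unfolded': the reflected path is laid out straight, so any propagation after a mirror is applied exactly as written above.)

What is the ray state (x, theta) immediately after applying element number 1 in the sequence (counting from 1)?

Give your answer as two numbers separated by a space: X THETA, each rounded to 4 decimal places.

Answer: 15.4000 0.4000

Derivation:
Initial: x=7.0000 theta=0.4000
After 1 (propagate distance d=21): x=15.4000 theta=0.4000
Rounded to 4 decimal places: x = 15.4000, theta = 0.4000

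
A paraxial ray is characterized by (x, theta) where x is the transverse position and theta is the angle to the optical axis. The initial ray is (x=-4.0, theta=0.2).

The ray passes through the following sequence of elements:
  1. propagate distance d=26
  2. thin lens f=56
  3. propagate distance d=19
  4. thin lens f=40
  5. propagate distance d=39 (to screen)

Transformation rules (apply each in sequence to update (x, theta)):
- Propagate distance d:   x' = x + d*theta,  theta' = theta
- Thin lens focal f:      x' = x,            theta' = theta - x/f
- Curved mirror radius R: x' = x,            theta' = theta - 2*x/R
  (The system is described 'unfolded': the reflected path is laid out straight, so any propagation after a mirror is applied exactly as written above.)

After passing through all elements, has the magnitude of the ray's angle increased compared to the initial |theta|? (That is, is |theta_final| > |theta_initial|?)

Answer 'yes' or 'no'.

Initial: x=-4.0000 theta=0.2000
After 1 (propagate distance d=26): x=1.2000 theta=0.2000
After 2 (thin lens f=56): x=1.2000 theta=5/28 (≈0.1786)
After 3 (propagate distance d=19): x=643/140 (≈4.5929) theta=5/28 (≈0.1786)
After 4 (thin lens f=40): x=643/140 (≈4.5929) theta=51/800 (≈0.0638)
After 5 (propagate distance d=39 (to screen)): x=39643/5600 (≈7.0791) theta=51/800 (≈0.0638)
|theta_initial|=0.2000 |theta_final|=51/800 (≈0.0638) -> not increased

Answer: no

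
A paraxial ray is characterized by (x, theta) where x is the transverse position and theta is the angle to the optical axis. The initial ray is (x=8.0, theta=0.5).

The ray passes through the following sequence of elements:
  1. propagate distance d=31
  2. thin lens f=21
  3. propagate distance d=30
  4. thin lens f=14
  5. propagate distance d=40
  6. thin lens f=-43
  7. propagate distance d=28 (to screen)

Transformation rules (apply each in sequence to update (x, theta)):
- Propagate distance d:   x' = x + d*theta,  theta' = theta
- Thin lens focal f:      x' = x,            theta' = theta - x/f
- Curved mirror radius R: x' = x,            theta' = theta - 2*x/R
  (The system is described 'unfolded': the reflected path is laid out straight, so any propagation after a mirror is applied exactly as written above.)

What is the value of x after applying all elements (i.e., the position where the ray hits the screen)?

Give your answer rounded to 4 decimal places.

Answer: -83.1896

Derivation:
Initial: x=8.0000 theta=0.5000
After 1 (propagate distance d=31): x=23.5000 theta=0.5000
After 2 (thin lens f=21): x=23.5000 theta=-13/21 (≈-0.6190)
After 3 (propagate distance d=30): x=69/14 (≈4.9286) theta=-13/21 (≈-0.6190)
After 4 (thin lens f=14): x=69/14 (≈4.9286) theta=-571/588 (≈-0.9711)
After 5 (propagate distance d=40): x=-9971/294 (≈-33.9150) theta=-571/588 (≈-0.9711)
After 6 (thin lens f=-43): x=-9971/294 (≈-33.9150) theta=-44495/25284 (≈-1.7598)
After 7 (propagate distance d=28 (to screen)): x=-350561/4214 (≈-83.1896) theta=-44495/25284 (≈-1.7598)
Rounded to 4 decimal places: x = -83.1896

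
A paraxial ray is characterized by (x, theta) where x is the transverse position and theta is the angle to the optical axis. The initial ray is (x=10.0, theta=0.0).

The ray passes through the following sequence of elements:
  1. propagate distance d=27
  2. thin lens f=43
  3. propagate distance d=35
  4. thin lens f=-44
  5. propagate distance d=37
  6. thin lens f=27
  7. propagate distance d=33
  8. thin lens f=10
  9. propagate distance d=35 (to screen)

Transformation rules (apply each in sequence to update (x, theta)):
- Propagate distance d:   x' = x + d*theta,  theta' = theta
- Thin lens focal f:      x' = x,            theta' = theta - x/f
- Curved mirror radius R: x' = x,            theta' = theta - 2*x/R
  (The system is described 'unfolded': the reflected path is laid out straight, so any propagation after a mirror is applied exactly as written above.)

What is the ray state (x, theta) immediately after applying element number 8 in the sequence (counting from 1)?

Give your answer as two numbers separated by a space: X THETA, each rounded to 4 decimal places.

Answer: -5.1280 0.5144

Derivation:
Initial: x=10.0000 theta=0.0000
After 1 (propagate distance d=27): x=10.0000 theta=0.0000
After 2 (thin lens f=43): x=10.0000 theta=-10/43 (≈-0.2326)
After 3 (propagate distance d=35): x=80/43 (≈1.8605) theta=-10/43 (≈-0.2326)
After 4 (thin lens f=-44): x=80/43 (≈1.8605) theta=-90/473 (≈-0.1903)
After 5 (propagate distance d=37): x=-2450/473 (≈-5.1797) theta=-90/473 (≈-0.1903)
After 6 (thin lens f=27): x=-2450/473 (≈-5.1797) theta=20/12771 (≈0.0016)
After 7 (propagate distance d=33): x=-21830/4257 (≈-5.1280) theta=20/12771 (≈0.0016)
After 8 (thin lens f=10): x=-21830/4257 (≈-5.1280) theta=6569/12771 (≈0.5144)
Rounded to 4 decimal places: x = -5.1280, theta = 0.5144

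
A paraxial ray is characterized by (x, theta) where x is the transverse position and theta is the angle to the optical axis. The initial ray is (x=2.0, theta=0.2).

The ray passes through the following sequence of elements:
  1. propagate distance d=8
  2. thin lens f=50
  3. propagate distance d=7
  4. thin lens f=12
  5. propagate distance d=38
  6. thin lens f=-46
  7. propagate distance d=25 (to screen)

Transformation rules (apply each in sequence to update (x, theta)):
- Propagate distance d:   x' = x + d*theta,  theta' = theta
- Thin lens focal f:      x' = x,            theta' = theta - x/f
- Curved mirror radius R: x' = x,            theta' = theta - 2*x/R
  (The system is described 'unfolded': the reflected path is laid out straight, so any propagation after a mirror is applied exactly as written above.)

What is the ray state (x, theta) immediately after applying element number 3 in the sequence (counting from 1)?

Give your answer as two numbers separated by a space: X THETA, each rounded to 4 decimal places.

Answer: 4.4960 0.1280

Derivation:
Initial: x=2.0000 theta=0.2000
After 1 (propagate distance d=8): x=3.6000 theta=0.2000
After 2 (thin lens f=50): x=3.6000 theta=0.1280
After 3 (propagate distance d=7): x=4.4960 theta=0.1280
Rounded to 4 decimal places: x = 4.4960, theta = 0.1280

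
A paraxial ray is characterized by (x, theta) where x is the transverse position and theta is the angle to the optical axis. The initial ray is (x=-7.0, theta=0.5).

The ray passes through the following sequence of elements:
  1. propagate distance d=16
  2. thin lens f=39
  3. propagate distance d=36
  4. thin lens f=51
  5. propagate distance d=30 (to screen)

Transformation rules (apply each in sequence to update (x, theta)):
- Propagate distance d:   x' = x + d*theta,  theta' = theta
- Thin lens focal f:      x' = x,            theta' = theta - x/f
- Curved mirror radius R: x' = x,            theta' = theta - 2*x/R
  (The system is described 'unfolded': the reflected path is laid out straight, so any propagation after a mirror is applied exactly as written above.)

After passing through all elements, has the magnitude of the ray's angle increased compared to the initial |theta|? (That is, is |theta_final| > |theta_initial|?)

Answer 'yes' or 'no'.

Initial: x=-7.0000 theta=0.5000
After 1 (propagate distance d=16): x=1.0000 theta=0.5000
After 2 (thin lens f=39): x=1.0000 theta=37/78 (≈0.4744)
After 3 (propagate distance d=36): x=235/13 (≈18.0769) theta=37/78 (≈0.4744)
After 4 (thin lens f=51): x=235/13 (≈18.0769) theta=53/442 (≈0.1199)
After 5 (propagate distance d=30 (to screen)): x=4790/221 (≈21.6742) theta=53/442 (≈0.1199)
|theta_initial|=0.5000 |theta_final|=53/442 (≈0.1199) -> not increased

Answer: no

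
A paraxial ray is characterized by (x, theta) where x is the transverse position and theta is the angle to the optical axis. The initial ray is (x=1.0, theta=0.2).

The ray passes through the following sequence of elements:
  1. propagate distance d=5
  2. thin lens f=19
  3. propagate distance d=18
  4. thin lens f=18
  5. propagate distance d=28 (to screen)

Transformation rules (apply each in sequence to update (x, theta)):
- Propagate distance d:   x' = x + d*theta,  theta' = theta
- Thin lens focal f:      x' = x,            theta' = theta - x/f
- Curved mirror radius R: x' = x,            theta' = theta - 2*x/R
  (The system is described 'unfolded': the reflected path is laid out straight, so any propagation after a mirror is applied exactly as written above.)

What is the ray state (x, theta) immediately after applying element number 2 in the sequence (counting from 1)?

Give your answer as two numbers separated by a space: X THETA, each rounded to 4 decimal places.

Initial: x=1.0000 theta=0.2000
After 1 (propagate distance d=5): x=2.0000 theta=0.2000
After 2 (thin lens f=19): x=2.0000 theta=9/95 (≈0.0947)
Rounded to 4 decimal places: x = 2.0000, theta = 0.0947

Answer: 2.0000 0.0947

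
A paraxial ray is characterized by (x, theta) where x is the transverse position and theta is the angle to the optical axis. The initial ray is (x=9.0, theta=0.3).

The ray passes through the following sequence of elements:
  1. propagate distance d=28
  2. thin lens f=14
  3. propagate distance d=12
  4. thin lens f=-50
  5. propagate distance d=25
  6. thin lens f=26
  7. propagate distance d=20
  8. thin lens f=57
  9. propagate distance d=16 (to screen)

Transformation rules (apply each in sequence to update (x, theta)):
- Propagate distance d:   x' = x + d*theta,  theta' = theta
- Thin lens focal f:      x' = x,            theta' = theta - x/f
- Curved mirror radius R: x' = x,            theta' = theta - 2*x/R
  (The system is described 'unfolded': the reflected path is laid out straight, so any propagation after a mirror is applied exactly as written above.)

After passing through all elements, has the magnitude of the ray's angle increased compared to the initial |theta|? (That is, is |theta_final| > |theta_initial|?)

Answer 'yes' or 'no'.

Initial: x=9.0000 theta=0.3000
After 1 (propagate distance d=28): x=17.4000 theta=0.3000
After 2 (thin lens f=14): x=17.4000 theta=-33/35 (≈-0.9429)
After 3 (propagate distance d=12): x=213/35 (≈6.0857) theta=-33/35 (≈-0.9429)
After 4 (thin lens f=-50): x=213/35 (≈6.0857) theta=-1437/1750 (≈-0.8211)
After 5 (propagate distance d=25): x=-1011/70 (≈-14.4429) theta=-1437/1750 (≈-0.8211)
After 6 (thin lens f=26): x=-1011/70 (≈-14.4429) theta=-12087/45500 (≈-0.2656)
After 7 (propagate distance d=20): x=-89889/4550 (≈-19.7558) theta=-12087/45500 (≈-0.2656)
After 8 (thin lens f=57): x=-89889/4550 (≈-19.7558) theta=3683/45500 (≈0.0809)
After 9 (propagate distance d=16 (to screen)): x=-419981/22750 (≈-18.4607) theta=3683/45500 (≈0.0809)
|theta_initial|=0.3000 |theta_final|=3683/45500 (≈0.0809) -> not increased

Answer: no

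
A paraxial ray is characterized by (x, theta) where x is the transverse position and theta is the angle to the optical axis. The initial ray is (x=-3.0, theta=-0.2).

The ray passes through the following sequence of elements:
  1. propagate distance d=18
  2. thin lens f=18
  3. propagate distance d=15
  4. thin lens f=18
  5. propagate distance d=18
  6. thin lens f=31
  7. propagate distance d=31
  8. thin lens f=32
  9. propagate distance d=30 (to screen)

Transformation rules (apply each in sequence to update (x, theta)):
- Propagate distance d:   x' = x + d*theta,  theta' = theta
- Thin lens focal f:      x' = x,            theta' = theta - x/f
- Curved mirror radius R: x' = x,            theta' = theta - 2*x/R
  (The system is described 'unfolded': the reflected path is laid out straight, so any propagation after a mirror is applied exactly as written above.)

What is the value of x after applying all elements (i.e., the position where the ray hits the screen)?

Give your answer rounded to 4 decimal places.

Answer: 9.6943

Derivation:
Initial: x=-3.0000 theta=-0.2000
After 1 (propagate distance d=18): x=-6.6000 theta=-0.2000
After 2 (thin lens f=18): x=-6.6000 theta=1/6 (≈0.1667)
After 3 (propagate distance d=15): x=-4.1000 theta=1/6 (≈0.1667)
After 4 (thin lens f=18): x=-4.1000 theta=71/180 (≈0.3944)
After 5 (propagate distance d=18): x=3.0000 theta=71/180 (≈0.3944)
After 6 (thin lens f=31): x=3.0000 theta=1661/5580 (≈0.2977)
After 7 (propagate distance d=31): x=2201/180 (≈12.2278) theta=1661/5580 (≈0.2977)
After 8 (thin lens f=32): x=2201/180 (≈12.2278) theta=-15079/178560 (≈-0.0844)
After 9 (propagate distance d=30 (to screen)): x=865511/89280 (≈9.6943) theta=-15079/178560 (≈-0.0844)
Rounded to 4 decimal places: x = 9.6943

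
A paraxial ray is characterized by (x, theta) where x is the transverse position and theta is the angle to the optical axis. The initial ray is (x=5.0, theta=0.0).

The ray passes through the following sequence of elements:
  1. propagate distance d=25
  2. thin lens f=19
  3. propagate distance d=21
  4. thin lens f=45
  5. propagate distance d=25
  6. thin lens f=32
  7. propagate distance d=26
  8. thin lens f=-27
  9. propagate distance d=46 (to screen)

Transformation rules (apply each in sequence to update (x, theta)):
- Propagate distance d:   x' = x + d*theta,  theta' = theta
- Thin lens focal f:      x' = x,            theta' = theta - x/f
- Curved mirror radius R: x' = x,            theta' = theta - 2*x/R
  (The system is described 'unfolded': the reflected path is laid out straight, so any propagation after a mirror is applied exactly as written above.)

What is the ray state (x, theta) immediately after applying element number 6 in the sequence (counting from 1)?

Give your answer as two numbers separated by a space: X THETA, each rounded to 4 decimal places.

Initial: x=5.0000 theta=0.0000
After 1 (propagate distance d=25): x=5.0000 theta=0.0000
After 2 (thin lens f=19): x=5.0000 theta=-5/19 (≈-0.2632)
After 3 (propagate distance d=21): x=-10/19 (≈-0.5263) theta=-5/19 (≈-0.2632)
After 4 (thin lens f=45): x=-10/19 (≈-0.5263) theta=-43/171 (≈-0.2515)
After 5 (propagate distance d=25): x=-1165/171 (≈-6.8129) theta=-43/171 (≈-0.2515)
After 6 (thin lens f=32): x=-1165/171 (≈-6.8129) theta=-211/5472 (≈-0.0386)
Rounded to 4 decimal places: x = -6.8129, theta = -0.0386

Answer: -6.8129 -0.0386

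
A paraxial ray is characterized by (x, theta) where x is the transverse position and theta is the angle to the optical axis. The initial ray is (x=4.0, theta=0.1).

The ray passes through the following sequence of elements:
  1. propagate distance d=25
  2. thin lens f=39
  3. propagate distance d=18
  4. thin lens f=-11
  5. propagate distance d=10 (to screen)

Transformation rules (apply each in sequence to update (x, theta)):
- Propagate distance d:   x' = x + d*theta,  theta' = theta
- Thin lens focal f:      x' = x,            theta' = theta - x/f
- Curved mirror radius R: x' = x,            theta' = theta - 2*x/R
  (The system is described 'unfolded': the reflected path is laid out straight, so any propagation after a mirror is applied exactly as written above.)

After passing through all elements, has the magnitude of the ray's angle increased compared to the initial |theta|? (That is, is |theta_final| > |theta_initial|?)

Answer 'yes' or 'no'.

Answer: yes

Derivation:
Initial: x=4.0000 theta=0.1000
After 1 (propagate distance d=25): x=6.5000 theta=0.1000
After 2 (thin lens f=39): x=6.5000 theta=-1/15 (≈-0.0667)
After 3 (propagate distance d=18): x=5.3000 theta=-1/15 (≈-0.0667)
After 4 (thin lens f=-11): x=5.3000 theta=137/330 (≈0.4152)
After 5 (propagate distance d=10 (to screen)): x=3119/330 (≈9.4515) theta=137/330 (≈0.4152)
|theta_initial|=0.1000 |theta_final|=137/330 (≈0.4152) -> increased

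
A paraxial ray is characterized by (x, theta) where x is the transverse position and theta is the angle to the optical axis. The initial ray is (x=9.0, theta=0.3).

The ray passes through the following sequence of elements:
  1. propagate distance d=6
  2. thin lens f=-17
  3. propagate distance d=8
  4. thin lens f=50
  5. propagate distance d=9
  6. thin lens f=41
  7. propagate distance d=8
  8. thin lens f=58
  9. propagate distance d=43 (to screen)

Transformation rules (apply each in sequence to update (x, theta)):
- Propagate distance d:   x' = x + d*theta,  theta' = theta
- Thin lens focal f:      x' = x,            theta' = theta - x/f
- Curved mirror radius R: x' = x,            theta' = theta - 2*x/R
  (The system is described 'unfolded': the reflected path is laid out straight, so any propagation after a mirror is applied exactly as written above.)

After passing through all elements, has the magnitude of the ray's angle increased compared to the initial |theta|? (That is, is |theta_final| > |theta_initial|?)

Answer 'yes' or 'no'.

Initial: x=9.0000 theta=0.3000
After 1 (propagate distance d=6): x=10.8000 theta=0.3000
After 2 (thin lens f=-17): x=10.8000 theta=159/170 (≈0.9353)
After 3 (propagate distance d=8): x=1554/85 (≈18.2824) theta=159/170 (≈0.9353)
After 4 (thin lens f=50): x=1554/85 (≈18.2824) theta=2421/4250 (≈0.5696)
After 5 (propagate distance d=9): x=99489/4250 (≈23.4092) theta=2421/4250 (≈0.5696)
After 6 (thin lens f=41): x=99489/4250 (≈23.4092) theta=-114/87125 (≈-0.0013)
After 7 (propagate distance d=8): x=163089/6970 (≈23.3987) theta=-114/87125 (≈-0.0013)
After 8 (thin lens f=58): x=163089/6970 (≈23.3987) theta=-4090449/10106500 (≈-0.4047)
After 9 (propagate distance d=43 (to screen)): x=60589743/10106500 (≈5.9951) theta=-4090449/10106500 (≈-0.4047)
|theta_initial|=0.3000 |theta_final|=4090449/10106500 (≈0.4047) -> increased

Answer: yes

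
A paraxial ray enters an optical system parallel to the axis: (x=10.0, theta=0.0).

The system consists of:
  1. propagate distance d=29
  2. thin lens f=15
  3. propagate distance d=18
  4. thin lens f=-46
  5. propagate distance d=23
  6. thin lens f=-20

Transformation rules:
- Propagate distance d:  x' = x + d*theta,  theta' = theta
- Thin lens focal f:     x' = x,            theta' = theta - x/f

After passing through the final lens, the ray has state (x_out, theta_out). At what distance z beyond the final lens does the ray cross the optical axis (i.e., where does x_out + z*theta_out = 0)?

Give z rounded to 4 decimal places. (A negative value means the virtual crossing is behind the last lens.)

Initial: x=10.0000 theta=0.0000
After 1 (propagate distance d=29): x=10.0000 theta=0.0000
After 2 (thin lens f=15): x=10.0000 theta=-2/3 (≈-0.6667)
After 3 (propagate distance d=18): x=-2.0000 theta=-2/3 (≈-0.6667)
After 4 (thin lens f=-46): x=-2.0000 theta=-49/69 (≈-0.7101)
After 5 (propagate distance d=23): x=-55/3 (≈-18.3333) theta=-49/69 (≈-0.7101)
After 6 (thin lens f=-20): x=-55/3 (≈-18.3333) theta=-449/276 (≈-1.6268)
z_focus = -x_out/theta_out = -(-55/3)/(-449/276) = -5060/449 ≈ -11.2695
Rounded to 4 decimal places: z = -11.2695

Answer: -11.2695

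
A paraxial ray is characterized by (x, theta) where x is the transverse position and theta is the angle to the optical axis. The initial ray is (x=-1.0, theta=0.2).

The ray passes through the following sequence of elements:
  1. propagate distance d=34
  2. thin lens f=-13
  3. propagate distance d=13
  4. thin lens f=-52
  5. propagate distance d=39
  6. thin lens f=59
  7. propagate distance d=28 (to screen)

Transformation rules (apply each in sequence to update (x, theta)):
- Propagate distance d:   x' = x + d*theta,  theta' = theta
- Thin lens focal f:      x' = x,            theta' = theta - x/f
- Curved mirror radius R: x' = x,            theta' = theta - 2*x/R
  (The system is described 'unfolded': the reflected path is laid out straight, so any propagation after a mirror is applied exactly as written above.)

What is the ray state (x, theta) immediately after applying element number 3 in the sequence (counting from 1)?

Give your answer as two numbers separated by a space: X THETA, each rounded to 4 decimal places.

Answer: 14.2000 0.6462

Derivation:
Initial: x=-1.0000 theta=0.2000
After 1 (propagate distance d=34): x=5.8000 theta=0.2000
After 2 (thin lens f=-13): x=5.8000 theta=42/65 (≈0.6462)
After 3 (propagate distance d=13): x=14.2000 theta=42/65 (≈0.6462)
Rounded to 4 decimal places: x = 14.2000, theta = 0.6462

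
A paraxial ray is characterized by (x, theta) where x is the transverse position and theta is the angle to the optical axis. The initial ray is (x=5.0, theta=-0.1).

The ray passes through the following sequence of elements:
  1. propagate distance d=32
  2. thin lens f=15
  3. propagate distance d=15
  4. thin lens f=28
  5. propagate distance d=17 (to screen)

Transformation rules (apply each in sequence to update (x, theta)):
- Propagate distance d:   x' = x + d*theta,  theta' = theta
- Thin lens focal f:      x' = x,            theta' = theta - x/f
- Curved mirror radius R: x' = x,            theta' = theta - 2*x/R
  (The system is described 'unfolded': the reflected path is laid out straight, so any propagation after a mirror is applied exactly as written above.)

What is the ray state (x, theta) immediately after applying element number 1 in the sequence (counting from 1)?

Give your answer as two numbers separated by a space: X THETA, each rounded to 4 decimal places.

Initial: x=5.0000 theta=-0.1000
After 1 (propagate distance d=32): x=1.8000 theta=-0.1000
Rounded to 4 decimal places: x = 1.8000, theta = -0.1000

Answer: 1.8000 -0.1000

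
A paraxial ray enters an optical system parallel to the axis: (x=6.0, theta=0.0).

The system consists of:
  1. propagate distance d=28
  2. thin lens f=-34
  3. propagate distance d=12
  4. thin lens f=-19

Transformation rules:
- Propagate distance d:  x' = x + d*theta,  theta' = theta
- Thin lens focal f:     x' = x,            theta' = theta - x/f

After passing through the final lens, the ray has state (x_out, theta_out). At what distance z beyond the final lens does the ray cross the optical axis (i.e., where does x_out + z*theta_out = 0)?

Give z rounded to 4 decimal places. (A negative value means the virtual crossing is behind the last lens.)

Initial: x=6.0000 theta=0.0000
After 1 (propagate distance d=28): x=6.0000 theta=0.0000
After 2 (thin lens f=-34): x=6.0000 theta=3/17 (≈0.1765)
After 3 (propagate distance d=12): x=138/17 (≈8.1176) theta=3/17 (≈0.1765)
After 4 (thin lens f=-19): x=138/17 (≈8.1176) theta=195/323 (≈0.6037)
z_focus = -x_out/theta_out = -(138/17)/(195/323) = -874/65 ≈ -13.4462
Rounded to 4 decimal places: z = -13.4462

Answer: -13.4462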